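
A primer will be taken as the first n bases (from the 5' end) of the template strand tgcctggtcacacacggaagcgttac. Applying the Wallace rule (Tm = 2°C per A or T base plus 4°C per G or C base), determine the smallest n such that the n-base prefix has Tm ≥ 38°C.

First 11 bases: TGCCTGGTCAC → Tm = 36°C (< 38°C)
First 12 bases: TGCCTGGTCACA → Tm = 38°C (≥ 38°C)
Each additional base adds 2°C (A/T) or 4°C (G/C), so Tm is non-decreasing in n; n = 12 is the first length to reach 38°C.

n = 12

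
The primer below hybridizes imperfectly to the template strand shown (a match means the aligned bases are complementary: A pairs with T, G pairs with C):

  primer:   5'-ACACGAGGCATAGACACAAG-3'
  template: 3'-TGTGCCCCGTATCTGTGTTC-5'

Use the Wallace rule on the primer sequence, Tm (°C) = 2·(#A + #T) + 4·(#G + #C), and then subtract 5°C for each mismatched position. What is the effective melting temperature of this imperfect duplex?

Primer base counts: A=9, T=1, G=5, C=5 → A+T=10, G+C=10
Perfect-match Tm = 2(10) + 4(10) = 20 + 40 = 60°C
Mismatches (positions where the bases are not complementary): 1 (at position 6)
Effective Tm = 60 − 1×5 = 60 − 5 = 55°C

55°C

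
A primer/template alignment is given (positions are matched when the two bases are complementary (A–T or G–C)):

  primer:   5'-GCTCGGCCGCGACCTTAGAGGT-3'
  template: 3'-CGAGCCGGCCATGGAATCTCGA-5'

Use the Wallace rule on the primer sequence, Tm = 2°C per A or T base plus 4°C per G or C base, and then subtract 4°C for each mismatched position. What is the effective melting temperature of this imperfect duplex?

Primer base counts: A=3, T=4, G=8, C=7 → A+T=7, G+C=15
Perfect-match Tm = 2(7) + 4(15) = 14 + 60 = 74°C
Mismatches (positions where the bases are not complementary): 3 (at positions 10, 11, 21)
Effective Tm = 74 − 3×4 = 74 − 12 = 62°C

62°C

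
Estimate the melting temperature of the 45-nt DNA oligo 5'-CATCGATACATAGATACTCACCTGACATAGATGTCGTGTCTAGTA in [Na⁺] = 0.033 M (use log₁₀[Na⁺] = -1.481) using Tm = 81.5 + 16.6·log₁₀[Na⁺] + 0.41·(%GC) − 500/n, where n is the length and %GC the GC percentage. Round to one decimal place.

Length n = 45. T=13, C=10, A=14, G=8
G+C = 18, so %GC = 18/45 × 100 = 40%
Salt term: 16.6 × (-1.481) = -24.585
GC term: 0.41 × 40 = 16.4; length term: −500/45 = −11.111
Tm = 81.5 + (-24.585) + 16.4 − 11.111 = 62.204 → 62.2°C

62.2°C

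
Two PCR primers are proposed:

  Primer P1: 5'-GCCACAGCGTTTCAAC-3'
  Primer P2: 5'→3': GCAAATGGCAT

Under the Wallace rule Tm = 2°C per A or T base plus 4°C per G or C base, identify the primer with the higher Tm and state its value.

Primer P1, 50°C

Primer P1: A+T=7, G+C=9 → Tm = 2(7)+4(9) = 50°C
Primer P2: A+T=6, G+C=5 → Tm = 2(6)+4(5) = 32°C
50°C vs 32°C → primer P1 is higher.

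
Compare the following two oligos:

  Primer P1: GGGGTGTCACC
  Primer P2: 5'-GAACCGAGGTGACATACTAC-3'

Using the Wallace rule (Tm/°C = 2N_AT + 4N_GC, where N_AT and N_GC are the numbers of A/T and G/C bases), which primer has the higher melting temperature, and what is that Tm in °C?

Primer P1: A+T=3, G+C=8 → Tm = 2(3)+4(8) = 38°C
Primer P2: A+T=10, G+C=10 → Tm = 2(10)+4(10) = 60°C
38°C vs 60°C → primer P2 is higher.

Primer P2, 60°C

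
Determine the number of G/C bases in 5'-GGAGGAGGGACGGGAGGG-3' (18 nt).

14

C=1, G=13, T=0, A=4
Total G or C: 13 + 1 = 14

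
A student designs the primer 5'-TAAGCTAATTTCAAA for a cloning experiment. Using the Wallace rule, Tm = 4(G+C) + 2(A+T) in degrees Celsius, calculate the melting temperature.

36°C

Scanning the sequence gives A=7, G=1, C=2, T=5.
AT pairs contribute 12, GC pairs contribute 3.
Tm = 2×12 + 4×3 = 36°C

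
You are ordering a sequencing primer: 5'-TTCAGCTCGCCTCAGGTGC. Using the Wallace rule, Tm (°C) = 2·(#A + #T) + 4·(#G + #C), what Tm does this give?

C=7, T=5, A=2, G=5
AT pairs contribute 7, GC pairs contribute 12.
Tm = 2×7 + 4×12 = 62°C

62°C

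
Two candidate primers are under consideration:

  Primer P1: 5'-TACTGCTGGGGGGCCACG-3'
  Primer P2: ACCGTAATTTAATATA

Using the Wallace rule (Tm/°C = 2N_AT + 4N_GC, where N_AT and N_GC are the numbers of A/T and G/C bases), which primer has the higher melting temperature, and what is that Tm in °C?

Primer P1: A+T=5, G+C=13 → Tm = 2(5)+4(13) = 62°C
Primer P2: A+T=13, G+C=3 → Tm = 2(13)+4(3) = 38°C
62°C vs 38°C → primer P1 is higher.

Primer P1, 62°C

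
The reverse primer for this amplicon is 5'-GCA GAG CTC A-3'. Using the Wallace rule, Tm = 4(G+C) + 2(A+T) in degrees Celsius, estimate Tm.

32°C

C=3, A=3, T=1, G=3
AT pairs contribute 4, GC pairs contribute 6.
Tm = 2×4 + 4×6 = 32°C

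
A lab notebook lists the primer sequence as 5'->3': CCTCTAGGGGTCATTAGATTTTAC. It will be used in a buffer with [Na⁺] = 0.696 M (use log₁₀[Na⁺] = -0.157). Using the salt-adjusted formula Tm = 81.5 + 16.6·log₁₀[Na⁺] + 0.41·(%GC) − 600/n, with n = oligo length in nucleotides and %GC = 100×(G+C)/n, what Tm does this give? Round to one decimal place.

Length n = 24. Base counts: C=5, G=5, T=9, A=5
G+C = 10, so %GC = 10/24 × 100 = 41.667%
Salt term: 16.6 × (-0.157) = -2.606
GC term: 0.41 × 41.667 = 17.083; length term: −600/24 = −25
Tm = 81.5 + (-2.606) + 17.083 − 25 = 70.977 → 71.0°C

71.0°C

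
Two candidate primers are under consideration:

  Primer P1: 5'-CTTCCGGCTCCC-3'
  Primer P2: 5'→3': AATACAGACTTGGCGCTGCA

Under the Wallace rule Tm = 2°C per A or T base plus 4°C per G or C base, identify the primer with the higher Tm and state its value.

Primer P1: A+T=3, G+C=9 → Tm = 2(3)+4(9) = 42°C
Primer P2: A+T=10, G+C=10 → Tm = 2(10)+4(10) = 60°C
42°C vs 60°C → primer P2 is higher.

Primer P2, 60°C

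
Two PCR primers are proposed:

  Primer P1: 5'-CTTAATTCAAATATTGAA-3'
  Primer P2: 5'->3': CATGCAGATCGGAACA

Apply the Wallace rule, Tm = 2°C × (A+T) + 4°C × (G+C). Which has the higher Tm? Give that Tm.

Primer P2, 48°C

Primer P1: A+T=15, G+C=3 → Tm = 2(15)+4(3) = 42°C
Primer P2: A+T=8, G+C=8 → Tm = 2(8)+4(8) = 48°C
42°C vs 48°C → primer P2 is higher.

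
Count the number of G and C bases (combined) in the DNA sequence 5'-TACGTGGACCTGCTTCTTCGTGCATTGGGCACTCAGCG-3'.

22

G=11, C=11, T=11, A=5
G+C = 11 + 11 = 22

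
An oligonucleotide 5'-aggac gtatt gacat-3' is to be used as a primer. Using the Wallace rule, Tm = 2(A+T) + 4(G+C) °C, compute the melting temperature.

42°C

Scanning the sequence gives A=5, C=2, G=4, T=4.
A+T = 9, G+C = 6
Tm = 4·6 + 2·9 = 24 + 18 = 42°C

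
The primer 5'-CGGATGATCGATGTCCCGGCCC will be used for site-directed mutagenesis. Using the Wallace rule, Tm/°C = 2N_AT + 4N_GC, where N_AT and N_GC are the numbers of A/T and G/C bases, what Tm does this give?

74°C

Scanning the sequence gives C=8, T=4, G=7, A=3.
So N_AT = 7 and N_GC = 15.
Tm = 2(7) + 4(15) = 14 + 60 = 74°C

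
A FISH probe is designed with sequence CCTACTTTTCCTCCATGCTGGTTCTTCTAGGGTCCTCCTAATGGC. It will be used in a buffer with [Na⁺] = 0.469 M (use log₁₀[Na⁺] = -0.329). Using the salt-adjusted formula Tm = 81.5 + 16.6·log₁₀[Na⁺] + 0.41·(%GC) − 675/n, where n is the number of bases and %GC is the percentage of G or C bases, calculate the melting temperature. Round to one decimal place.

82.0°C

Length n = 45. C=15, G=8, T=17, A=5
G+C = 23, so %GC = 23/45 × 100 = 51.111%
Salt term: 16.6 × (-0.329) = -5.461
GC term: 0.41 × 51.111 = 20.956; length term: −675/45 = −15
Tm = 81.5 + (-5.461) + 20.956 − 15 = 81.995 → 82.0°C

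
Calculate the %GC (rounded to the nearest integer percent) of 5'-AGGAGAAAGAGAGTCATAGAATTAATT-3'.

Scanning the sequence gives G=7, A=13, T=6, C=1.
G+C = 7 + 1 = 8 out of 27 bases
%GC = 8/27 × 100 = 29.63% ≈ 30%

30%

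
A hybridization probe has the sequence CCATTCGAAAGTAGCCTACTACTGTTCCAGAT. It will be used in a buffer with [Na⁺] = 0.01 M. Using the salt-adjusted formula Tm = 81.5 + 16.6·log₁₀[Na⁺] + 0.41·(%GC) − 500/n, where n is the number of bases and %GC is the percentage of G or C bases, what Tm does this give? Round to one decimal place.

50.6°C

Length n = 32. C=9, G=5, T=9, A=9
G+C = 14, so %GC = 14/32 × 100 = 43.75%
Salt term: 16.6 × (-2) = -33.2
GC term: 0.41 × 43.75 = 17.938; length term: −500/32 = −15.625
Tm = 81.5 + (-33.2) + 17.938 − 15.625 = 50.613 → 50.6°C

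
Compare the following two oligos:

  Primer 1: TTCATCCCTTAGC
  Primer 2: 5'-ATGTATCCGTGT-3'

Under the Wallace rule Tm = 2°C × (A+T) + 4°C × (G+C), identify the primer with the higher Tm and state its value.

Primer 1, 38°C

Primer 1: A+T=7, G+C=6 → Tm = 2(7)+4(6) = 38°C
Primer 2: A+T=7, G+C=5 → Tm = 2(7)+4(5) = 34°C
38°C vs 34°C → primer 1 is higher.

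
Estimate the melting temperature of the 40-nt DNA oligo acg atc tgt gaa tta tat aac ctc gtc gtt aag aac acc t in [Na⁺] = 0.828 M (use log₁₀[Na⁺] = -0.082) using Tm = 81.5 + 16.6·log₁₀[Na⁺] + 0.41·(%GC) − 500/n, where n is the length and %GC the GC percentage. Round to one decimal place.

Length n = 40. Base counts: T=12, G=6, A=13, C=9
G+C = 15, so %GC = 15/40 × 100 = 37.5%
Salt term: 16.6 × (-0.082) = -1.361
GC term: 0.41 × 37.5 = 15.375; length term: −500/40 = −12.5
Tm = 81.5 + (-1.361) + 15.375 − 12.5 = 83.014 → 83.0°C

83.0°C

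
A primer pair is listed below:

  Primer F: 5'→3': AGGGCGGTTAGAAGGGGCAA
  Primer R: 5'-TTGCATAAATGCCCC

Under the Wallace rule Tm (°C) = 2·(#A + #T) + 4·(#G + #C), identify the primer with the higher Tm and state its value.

Primer F, 64°C

Primer F: A+T=8, G+C=12 → Tm = 2(8)+4(12) = 64°C
Primer R: A+T=8, G+C=7 → Tm = 2(8)+4(7) = 44°C
64°C vs 44°C → primer F is higher.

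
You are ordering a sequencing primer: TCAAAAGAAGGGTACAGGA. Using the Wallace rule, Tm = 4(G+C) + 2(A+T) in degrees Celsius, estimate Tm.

54°C

A=9, C=2, T=2, G=6
A+T = 11, G+C = 8
Tm = 2×11 + 4×8 = 54°C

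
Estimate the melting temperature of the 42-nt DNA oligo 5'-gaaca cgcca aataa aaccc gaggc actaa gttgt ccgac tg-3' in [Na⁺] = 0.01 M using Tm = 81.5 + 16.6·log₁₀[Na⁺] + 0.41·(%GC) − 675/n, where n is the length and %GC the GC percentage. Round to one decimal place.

Length n = 42. A=15, G=9, C=12, T=6
G+C = 21, so %GC = 21/42 × 100 = 50%
Salt term: 16.6 × (-2) = -33.2
GC term: 0.41 × 50 = 20.5; length term: −675/42 = −16.071
Tm = 81.5 + (-33.2) + 20.5 − 16.071 = 52.729 → 52.7°C

52.7°C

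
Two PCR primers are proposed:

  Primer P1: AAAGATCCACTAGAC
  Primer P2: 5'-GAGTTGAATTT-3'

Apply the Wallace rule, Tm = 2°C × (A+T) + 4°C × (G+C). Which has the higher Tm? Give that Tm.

Primer P1, 42°C

Primer P1: A+T=9, G+C=6 → Tm = 2(9)+4(6) = 42°C
Primer P2: A+T=8, G+C=3 → Tm = 2(8)+4(3) = 28°C
42°C vs 28°C → primer P1 is higher.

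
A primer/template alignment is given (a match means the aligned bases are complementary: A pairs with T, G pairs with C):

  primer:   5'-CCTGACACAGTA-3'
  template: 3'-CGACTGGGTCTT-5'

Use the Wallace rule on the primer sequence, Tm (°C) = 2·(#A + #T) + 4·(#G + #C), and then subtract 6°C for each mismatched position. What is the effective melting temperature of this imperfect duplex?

18°C

Primer base counts: A=4, T=2, G=2, C=4 → A+T=6, G+C=6
Perfect-match Tm = 2(6) + 4(6) = 12 + 24 = 36°C
Mismatches (positions where the bases are not complementary): 3 (at positions 1, 7, 11)
Effective Tm = 36 − 3×6 = 36 − 18 = 18°C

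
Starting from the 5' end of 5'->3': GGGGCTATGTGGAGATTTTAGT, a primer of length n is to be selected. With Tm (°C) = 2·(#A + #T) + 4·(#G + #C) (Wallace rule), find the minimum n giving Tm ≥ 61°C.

n = 21

First 20 bases: GGGGCTATGTGGAGATTTTA → Tm = 58°C (< 61°C)
First 21 bases: GGGGCTATGTGGAGATTTTAG → Tm = 62°C (≥ 61°C)
Each additional base adds 2°C (A/T) or 4°C (G/C), so Tm is non-decreasing in n; n = 21 is the first length to reach 61°C.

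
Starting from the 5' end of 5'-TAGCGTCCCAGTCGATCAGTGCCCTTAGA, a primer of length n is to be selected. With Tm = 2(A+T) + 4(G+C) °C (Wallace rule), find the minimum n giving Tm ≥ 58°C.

First 18 bases: TAGCGTCCCAGTCGATCA → Tm = 56°C (< 58°C)
First 19 bases: TAGCGTCCCAGTCGATCAG → Tm = 60°C (≥ 58°C)
Each additional base adds 2°C (A/T) or 4°C (G/C), so Tm is non-decreasing in n; n = 19 is the first length to reach 58°C.

n = 19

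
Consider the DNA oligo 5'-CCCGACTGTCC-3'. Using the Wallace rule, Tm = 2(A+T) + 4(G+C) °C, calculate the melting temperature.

38°C

Base counts: A=1, T=2, G=2, C=6
So N_AT = 3 and N_GC = 8.
Tm = 2(3) + 4(8) = 6 + 32 = 38°C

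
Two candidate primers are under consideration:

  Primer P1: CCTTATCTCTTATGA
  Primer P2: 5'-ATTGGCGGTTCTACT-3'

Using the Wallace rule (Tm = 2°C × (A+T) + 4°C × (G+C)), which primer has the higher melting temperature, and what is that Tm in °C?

Primer P1: A+T=10, G+C=5 → Tm = 2(10)+4(5) = 40°C
Primer P2: A+T=8, G+C=7 → Tm = 2(8)+4(7) = 44°C
40°C vs 44°C → primer P2 is higher.

Primer P2, 44°C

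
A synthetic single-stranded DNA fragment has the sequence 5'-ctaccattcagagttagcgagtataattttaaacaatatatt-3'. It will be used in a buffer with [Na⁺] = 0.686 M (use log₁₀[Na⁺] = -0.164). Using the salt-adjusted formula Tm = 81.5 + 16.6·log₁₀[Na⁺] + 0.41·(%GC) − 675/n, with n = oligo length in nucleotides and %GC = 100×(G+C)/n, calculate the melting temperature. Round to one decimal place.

73.4°C

Length n = 42. Counting bases: T=15, C=6, G=5, A=16
G+C = 11, so %GC = 11/42 × 100 = 26.19%
Salt term: 16.6 × (-0.164) = -2.722
GC term: 0.41 × 26.19 = 10.738; length term: −675/42 = −16.071
Tm = 81.5 + (-2.722) + 10.738 − 16.071 = 73.445 → 73.4°C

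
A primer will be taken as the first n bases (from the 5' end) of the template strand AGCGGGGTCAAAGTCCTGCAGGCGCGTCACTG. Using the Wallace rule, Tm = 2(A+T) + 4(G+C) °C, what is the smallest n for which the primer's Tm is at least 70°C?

First 21 bases: AGCGGGGTCAAAGTCCTGCAG → Tm = 68°C (< 70°C)
First 22 bases: AGCGGGGTCAAAGTCCTGCAGG → Tm = 72°C (≥ 70°C)
Since every base adds ≥2°C, Tm only increases with n, so the threshold is first crossed at n = 22.

n = 22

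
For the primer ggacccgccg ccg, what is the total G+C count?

Scanning the sequence gives T=0, C=7, G=5, A=1.
G+C = 5 + 7 = 12

12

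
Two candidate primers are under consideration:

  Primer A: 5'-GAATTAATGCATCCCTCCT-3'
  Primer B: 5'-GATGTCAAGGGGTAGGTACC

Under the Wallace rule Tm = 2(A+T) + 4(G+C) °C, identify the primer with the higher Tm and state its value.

Primer A: A+T=11, G+C=8 → Tm = 2(11)+4(8) = 54°C
Primer B: A+T=9, G+C=11 → Tm = 2(9)+4(11) = 62°C
54°C vs 62°C → primer B is higher.

Primer B, 62°C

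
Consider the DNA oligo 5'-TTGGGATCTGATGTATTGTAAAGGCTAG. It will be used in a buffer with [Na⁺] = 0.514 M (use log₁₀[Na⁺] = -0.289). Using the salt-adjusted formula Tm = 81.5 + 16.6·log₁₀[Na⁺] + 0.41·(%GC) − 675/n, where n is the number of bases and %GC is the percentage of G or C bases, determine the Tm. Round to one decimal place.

Length n = 28. C=2, T=10, A=7, G=9
G+C = 11, so %GC = 11/28 × 100 = 39.286%
Salt term: 16.6 × (-0.289) = -4.797
GC term: 0.41 × 39.286 = 16.107; length term: −675/28 = −24.107
Tm = 81.5 + (-4.797) + 16.107 − 24.107 = 68.703 → 68.7°C

68.7°C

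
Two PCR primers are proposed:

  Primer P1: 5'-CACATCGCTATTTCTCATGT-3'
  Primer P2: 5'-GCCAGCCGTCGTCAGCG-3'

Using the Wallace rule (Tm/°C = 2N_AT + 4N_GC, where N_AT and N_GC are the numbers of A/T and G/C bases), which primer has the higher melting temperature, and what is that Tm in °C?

Primer P1: A+T=12, G+C=8 → Tm = 2(12)+4(8) = 56°C
Primer P2: A+T=4, G+C=13 → Tm = 2(4)+4(13) = 60°C
56°C vs 60°C → primer P2 is higher.

Primer P2, 60°C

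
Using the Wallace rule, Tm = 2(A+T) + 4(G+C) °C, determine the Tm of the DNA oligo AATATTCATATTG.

30°C

Scanning the sequence gives T=6, A=5, C=1, G=1.
So N_AT = 11 and N_GC = 2.
Tm = 4·2 + 2·11 = 8 + 22 = 30°C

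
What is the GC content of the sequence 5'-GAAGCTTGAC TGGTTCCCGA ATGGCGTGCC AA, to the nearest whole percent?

Scanning the sequence gives A=7, T=7, C=8, G=10.
G+C = 10 + 8 = 18 out of 32 bases
%GC = 18/32 × 100 = 56.25% ≈ 56%

56%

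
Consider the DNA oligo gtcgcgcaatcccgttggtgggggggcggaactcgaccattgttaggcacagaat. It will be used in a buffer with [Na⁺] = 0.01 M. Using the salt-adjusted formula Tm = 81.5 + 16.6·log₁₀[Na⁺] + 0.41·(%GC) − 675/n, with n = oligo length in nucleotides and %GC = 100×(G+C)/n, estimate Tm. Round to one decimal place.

60.6°C

Length n = 55. G=20, A=11, C=13, T=11
G+C = 33, so %GC = 33/55 × 100 = 60%
Salt term: 16.6 × (-2) = -33.2
GC term: 0.41 × 60 = 24.6; length term: −675/55 = −12.273
Tm = 81.5 + (-33.2) + 24.6 − 12.273 = 60.627 → 60.6°C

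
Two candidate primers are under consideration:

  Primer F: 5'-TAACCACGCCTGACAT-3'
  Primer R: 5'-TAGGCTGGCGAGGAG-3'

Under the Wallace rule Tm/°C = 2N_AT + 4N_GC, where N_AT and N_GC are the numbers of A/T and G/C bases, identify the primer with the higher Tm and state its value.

Primer F: A+T=8, G+C=8 → Tm = 2(8)+4(8) = 48°C
Primer R: A+T=5, G+C=10 → Tm = 2(5)+4(10) = 50°C
48°C vs 50°C → primer R is higher.

Primer R, 50°C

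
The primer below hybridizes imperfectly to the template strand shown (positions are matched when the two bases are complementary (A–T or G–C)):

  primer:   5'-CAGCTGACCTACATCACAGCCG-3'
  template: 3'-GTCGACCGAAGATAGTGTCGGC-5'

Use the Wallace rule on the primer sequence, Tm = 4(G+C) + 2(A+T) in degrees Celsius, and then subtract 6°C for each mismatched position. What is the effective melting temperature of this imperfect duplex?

Primer base counts: A=6, T=3, G=4, C=9 → A+T=9, G+C=13
Perfect-match Tm = 2(9) + 4(13) = 18 + 52 = 70°C
Mismatches (positions where the bases are not complementary): 4 (at positions 7, 9, 11, 12)
Effective Tm = 70 − 4×6 = 70 − 24 = 46°C

46°C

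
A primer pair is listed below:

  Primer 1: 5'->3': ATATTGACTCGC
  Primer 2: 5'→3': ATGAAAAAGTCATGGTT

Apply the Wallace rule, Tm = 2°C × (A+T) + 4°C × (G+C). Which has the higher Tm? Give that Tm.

Primer 1: A+T=7, G+C=5 → Tm = 2(7)+4(5) = 34°C
Primer 2: A+T=12, G+C=5 → Tm = 2(12)+4(5) = 44°C
34°C vs 44°C → primer 2 is higher.

Primer 2, 44°C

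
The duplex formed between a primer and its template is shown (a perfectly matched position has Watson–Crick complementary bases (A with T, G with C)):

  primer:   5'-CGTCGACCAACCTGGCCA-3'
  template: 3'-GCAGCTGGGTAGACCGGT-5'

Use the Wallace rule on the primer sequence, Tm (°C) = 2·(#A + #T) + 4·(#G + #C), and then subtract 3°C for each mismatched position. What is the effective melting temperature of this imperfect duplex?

Primer base counts: A=4, T=2, G=4, C=8 → A+T=6, G+C=12
Perfect-match Tm = 2(6) + 4(12) = 12 + 48 = 60°C
Mismatches (positions where the bases are not complementary): 2 (at positions 9, 11)
Effective Tm = 60 − 2×3 = 60 − 6 = 54°C

54°C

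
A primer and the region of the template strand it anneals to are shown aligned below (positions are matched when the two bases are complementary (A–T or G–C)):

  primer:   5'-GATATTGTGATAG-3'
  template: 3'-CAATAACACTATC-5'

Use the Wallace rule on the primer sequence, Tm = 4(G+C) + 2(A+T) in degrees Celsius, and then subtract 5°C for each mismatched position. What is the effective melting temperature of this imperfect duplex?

29°C

Primer base counts: A=4, T=5, G=4, C=0 → A+T=9, G+C=4
Perfect-match Tm = 2(9) + 4(4) = 18 + 16 = 34°C
Mismatches (positions where the bases are not complementary): 1 (at position 2)
Effective Tm = 34 − 1×5 = 34 − 5 = 29°C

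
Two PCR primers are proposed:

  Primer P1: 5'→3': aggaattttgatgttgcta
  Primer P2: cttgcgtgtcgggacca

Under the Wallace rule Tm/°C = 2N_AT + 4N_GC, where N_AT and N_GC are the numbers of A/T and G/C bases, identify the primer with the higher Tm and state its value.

Primer P1: A+T=13, G+C=6 → Tm = 2(13)+4(6) = 50°C
Primer P2: A+T=6, G+C=11 → Tm = 2(6)+4(11) = 56°C
50°C vs 56°C → primer P2 is higher.

Primer P2, 56°C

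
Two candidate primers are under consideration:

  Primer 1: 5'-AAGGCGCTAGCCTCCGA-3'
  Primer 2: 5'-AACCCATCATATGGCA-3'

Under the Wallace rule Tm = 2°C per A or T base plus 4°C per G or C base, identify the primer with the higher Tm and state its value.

Primer 1, 56°C

Primer 1: A+T=6, G+C=11 → Tm = 2(6)+4(11) = 56°C
Primer 2: A+T=9, G+C=7 → Tm = 2(9)+4(7) = 46°C
56°C vs 46°C → primer 1 is higher.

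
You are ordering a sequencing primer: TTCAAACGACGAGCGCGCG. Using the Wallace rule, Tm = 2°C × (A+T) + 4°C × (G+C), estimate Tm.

Counting bases: C=6, T=2, A=5, G=6
So N_AT = 7 and N_GC = 12.
Tm = 2(7) + 4(12) = 14 + 48 = 62°C

62°C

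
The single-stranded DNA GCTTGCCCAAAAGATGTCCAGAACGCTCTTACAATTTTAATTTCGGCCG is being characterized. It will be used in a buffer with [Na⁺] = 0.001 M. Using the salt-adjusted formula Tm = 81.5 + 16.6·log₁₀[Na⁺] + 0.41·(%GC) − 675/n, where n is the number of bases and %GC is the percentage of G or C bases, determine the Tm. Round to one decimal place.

36.3°C

Length n = 49. Counting bases: G=9, C=13, A=13, T=14
G+C = 22, so %GC = 22/49 × 100 = 44.898%
Salt term: 16.6 × (-3) = -49.8
GC term: 0.41 × 44.898 = 18.408; length term: −675/49 = −13.776
Tm = 81.5 + (-49.8) + 18.408 − 13.776 = 36.332 → 36.3°C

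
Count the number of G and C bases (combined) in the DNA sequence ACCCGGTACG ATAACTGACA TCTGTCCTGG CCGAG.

20

Scanning the sequence gives T=7, C=11, G=9, A=8.
G+C = 9 + 11 = 20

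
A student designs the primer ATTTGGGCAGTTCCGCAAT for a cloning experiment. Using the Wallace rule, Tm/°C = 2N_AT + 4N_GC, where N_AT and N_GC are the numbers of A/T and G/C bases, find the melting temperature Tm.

56°C

Base counts: A=4, C=4, T=6, G=5
AT pairs contribute 10, GC pairs contribute 9.
Tm = 4·9 + 2·10 = 36 + 20 = 56°C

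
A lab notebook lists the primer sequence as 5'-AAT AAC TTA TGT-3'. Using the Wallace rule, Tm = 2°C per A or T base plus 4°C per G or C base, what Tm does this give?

Base counts: T=5, A=5, G=1, C=1
AT pairs contribute 10, GC pairs contribute 2.
Tm = 4·2 + 2·10 = 8 + 20 = 28°C

28°C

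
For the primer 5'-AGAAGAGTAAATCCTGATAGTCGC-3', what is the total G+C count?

Counting bases: C=4, G=6, A=9, T=5
G+C = 6 + 4 = 10

10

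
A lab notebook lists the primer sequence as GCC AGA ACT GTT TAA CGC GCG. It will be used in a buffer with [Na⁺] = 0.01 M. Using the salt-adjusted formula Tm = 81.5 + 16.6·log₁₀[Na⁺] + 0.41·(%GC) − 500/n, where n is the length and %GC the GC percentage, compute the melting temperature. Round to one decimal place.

Length n = 21. Scanning the sequence gives T=4, A=5, G=6, C=6.
G+C = 12, so %GC = 12/21 × 100 = 57.143%
Salt term: 16.6 × (-2) = -33.2
GC term: 0.41 × 57.143 = 23.429; length term: −500/21 = −23.81
Tm = 81.5 + (-33.2) + 23.429 − 23.81 = 47.919 → 47.9°C

47.9°C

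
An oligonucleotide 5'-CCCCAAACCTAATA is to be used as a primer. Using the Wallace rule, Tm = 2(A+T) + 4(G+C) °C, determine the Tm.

40°C

Base counts: A=6, C=6, G=0, T=2
AT pairs contribute 8, GC pairs contribute 6.
Tm = 4·6 + 2·8 = 24 + 16 = 40°C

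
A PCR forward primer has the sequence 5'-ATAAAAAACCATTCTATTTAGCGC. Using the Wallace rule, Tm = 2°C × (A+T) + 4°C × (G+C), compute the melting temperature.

Scanning the sequence gives C=5, A=10, T=7, G=2.
A+T = 17, G+C = 7
Tm = 2(17) + 4(7) = 34 + 28 = 62°C

62°C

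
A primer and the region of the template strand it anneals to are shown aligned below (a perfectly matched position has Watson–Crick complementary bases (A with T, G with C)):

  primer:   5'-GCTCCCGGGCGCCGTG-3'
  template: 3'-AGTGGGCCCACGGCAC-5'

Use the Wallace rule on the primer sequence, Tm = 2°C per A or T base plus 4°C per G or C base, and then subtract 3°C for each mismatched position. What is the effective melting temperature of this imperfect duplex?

Primer base counts: A=0, T=2, G=7, C=7 → A+T=2, G+C=14
Perfect-match Tm = 2(2) + 4(14) = 4 + 56 = 60°C
Mismatches (positions where the bases are not complementary): 3 (at positions 1, 3, 10)
Effective Tm = 60 − 3×3 = 60 − 9 = 51°C

51°C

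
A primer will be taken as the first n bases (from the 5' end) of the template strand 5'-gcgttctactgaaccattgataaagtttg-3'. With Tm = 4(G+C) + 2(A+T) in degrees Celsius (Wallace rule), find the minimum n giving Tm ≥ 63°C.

First 22 bases: GCGTTCTACTGAACCATTGATA → Tm = 62°C (< 63°C)
First 23 bases: GCGTTCTACTGAACCATTGATAA → Tm = 64°C (≥ 63°C)
Since every base adds ≥2°C, Tm only increases with n, so the threshold is first crossed at n = 23.

n = 23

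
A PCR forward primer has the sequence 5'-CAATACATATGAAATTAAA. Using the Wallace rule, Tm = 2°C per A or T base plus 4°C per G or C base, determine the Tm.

C=2, G=1, T=5, A=11
So N_AT = 16 and N_GC = 3.
Tm = 4·3 + 2·16 = 12 + 32 = 44°C

44°C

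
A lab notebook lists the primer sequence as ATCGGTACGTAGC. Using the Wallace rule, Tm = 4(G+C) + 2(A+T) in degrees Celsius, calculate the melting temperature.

C=3, G=4, A=3, T=3
A+T = 6, G+C = 7
Tm = 4·7 + 2·6 = 28 + 12 = 40°C

40°C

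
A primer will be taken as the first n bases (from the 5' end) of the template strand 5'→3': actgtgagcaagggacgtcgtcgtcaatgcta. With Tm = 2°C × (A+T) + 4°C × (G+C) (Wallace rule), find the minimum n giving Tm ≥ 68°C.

n = 22

First 21 bases: ACTGTGAGCAAGGGACGTCGT → Tm = 66°C (< 68°C)
First 22 bases: ACTGTGAGCAAGGGACGTCGTC → Tm = 70°C (≥ 68°C)
Since every base adds ≥2°C, Tm only increases with n, so the threshold is first crossed at n = 22.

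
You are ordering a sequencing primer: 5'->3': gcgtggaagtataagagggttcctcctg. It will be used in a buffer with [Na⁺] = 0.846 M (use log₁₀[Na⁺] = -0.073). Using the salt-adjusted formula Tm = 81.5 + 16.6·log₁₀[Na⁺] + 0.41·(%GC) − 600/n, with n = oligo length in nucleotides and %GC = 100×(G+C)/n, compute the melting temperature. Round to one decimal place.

Length n = 28. C=5, A=6, T=7, G=10
G+C = 15, so %GC = 15/28 × 100 = 53.571%
Salt term: 16.6 × (-0.073) = -1.212
GC term: 0.41 × 53.571 = 21.964; length term: −600/28 = −21.429
Tm = 81.5 + (-1.212) + 21.964 − 21.429 = 80.823 → 80.8°C

80.8°C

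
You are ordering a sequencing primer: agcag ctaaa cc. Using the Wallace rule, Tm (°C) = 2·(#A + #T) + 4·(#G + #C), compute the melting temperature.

G=2, T=1, C=4, A=5
AT pairs contribute 6, GC pairs contribute 6.
Tm = 2×6 + 4×6 = 36°C

36°C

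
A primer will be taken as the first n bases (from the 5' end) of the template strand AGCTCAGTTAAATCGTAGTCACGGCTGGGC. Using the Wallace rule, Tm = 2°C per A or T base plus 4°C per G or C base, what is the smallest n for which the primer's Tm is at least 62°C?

First 21 bases: AGCTCAGTTAAATCGTAGTCA → Tm = 58°C (< 62°C)
First 22 bases: AGCTCAGTTAAATCGTAGTCAC → Tm = 62°C (≥ 62°C)
Each additional base adds 2°C (A/T) or 4°C (G/C), so Tm is non-decreasing in n; n = 22 is the first length to reach 62°C.

n = 22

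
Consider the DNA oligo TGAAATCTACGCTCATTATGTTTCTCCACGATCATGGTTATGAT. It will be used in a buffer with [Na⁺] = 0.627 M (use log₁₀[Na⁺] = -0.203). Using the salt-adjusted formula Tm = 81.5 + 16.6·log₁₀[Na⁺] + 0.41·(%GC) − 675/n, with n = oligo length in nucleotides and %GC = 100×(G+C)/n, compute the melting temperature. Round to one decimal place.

Length n = 44. Base counts: G=7, T=17, A=11, C=9
G+C = 16, so %GC = 16/44 × 100 = 36.364%
Salt term: 16.6 × (-0.203) = -3.37
GC term: 0.41 × 36.364 = 14.909; length term: −675/44 = −15.341
Tm = 81.5 + (-3.37) + 14.909 − 15.341 = 77.698 → 77.7°C

77.7°C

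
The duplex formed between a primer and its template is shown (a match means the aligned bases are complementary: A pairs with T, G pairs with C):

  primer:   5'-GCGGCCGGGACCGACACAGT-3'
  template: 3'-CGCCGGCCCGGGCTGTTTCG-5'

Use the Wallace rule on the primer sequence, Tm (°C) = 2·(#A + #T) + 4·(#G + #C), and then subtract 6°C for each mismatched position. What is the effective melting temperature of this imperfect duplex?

Primer base counts: A=4, T=1, G=8, C=7 → A+T=5, G+C=15
Perfect-match Tm = 2(5) + 4(15) = 10 + 60 = 70°C
Mismatches (positions where the bases are not complementary): 3 (at positions 10, 17, 20)
Effective Tm = 70 − 3×6 = 70 − 18 = 52°C

52°C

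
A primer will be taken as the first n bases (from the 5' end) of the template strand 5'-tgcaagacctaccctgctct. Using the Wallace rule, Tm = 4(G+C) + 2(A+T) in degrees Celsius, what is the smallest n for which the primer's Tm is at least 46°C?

First 14 bases: TGCAAGACCTACCC → Tm = 44°C (< 46°C)
First 15 bases: TGCAAGACCTACCCT → Tm = 46°C (≥ 46°C)
Since every base adds ≥2°C, Tm only increases with n, so the threshold is first crossed at n = 15.

n = 15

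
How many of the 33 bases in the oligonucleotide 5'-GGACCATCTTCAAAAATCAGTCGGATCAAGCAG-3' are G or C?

15

Base counts: C=8, G=7, A=12, T=6
G+C = 7 + 8 = 15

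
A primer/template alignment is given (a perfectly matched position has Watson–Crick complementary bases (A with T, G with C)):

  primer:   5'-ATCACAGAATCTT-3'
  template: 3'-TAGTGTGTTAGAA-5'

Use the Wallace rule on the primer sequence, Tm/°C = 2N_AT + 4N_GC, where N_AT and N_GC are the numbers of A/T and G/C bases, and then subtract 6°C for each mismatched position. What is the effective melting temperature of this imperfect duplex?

Primer base counts: A=5, T=4, G=1, C=3 → A+T=9, G+C=4
Perfect-match Tm = 2(9) + 4(4) = 18 + 16 = 34°C
Mismatches (positions where the bases are not complementary): 1 (at position 7)
Effective Tm = 34 − 1×6 = 34 − 6 = 28°C

28°C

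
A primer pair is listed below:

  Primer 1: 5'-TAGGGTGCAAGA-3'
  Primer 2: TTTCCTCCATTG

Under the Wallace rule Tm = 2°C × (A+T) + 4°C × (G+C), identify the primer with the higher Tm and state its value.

Primer 1, 36°C

Primer 1: A+T=6, G+C=6 → Tm = 2(6)+4(6) = 36°C
Primer 2: A+T=7, G+C=5 → Tm = 2(7)+4(5) = 34°C
36°C vs 34°C → primer 1 is higher.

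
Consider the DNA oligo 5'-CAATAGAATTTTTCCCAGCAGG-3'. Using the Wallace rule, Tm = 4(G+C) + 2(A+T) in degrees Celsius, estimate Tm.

62°C

T=6, G=4, A=7, C=5
So N_AT = 13 and N_GC = 9.
Tm = 4·9 + 2·13 = 36 + 26 = 62°C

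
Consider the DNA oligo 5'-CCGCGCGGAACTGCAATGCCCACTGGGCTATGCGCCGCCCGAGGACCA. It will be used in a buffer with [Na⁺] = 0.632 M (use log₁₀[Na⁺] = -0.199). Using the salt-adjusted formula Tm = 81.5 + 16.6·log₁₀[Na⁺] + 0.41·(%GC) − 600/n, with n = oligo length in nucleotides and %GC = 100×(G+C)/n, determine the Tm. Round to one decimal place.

Length n = 48. Base counts: A=9, C=19, T=5, G=15
G+C = 34, so %GC = 34/48 × 100 = 70.833%
Salt term: 16.6 × (-0.199) = -3.303
GC term: 0.41 × 70.833 = 29.042; length term: −600/48 = −12.5
Tm = 81.5 + (-3.303) + 29.042 − 12.5 = 94.739 → 94.7°C

94.7°C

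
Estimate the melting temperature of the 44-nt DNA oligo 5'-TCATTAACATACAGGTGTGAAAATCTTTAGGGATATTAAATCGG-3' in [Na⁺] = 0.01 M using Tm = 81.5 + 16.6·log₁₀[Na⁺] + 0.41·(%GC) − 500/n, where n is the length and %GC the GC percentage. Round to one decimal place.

Length n = 44. Base counts: C=5, G=9, A=16, T=14
G+C = 14, so %GC = 14/44 × 100 = 31.818%
Salt term: 16.6 × (-2) = -33.2
GC term: 0.41 × 31.818 = 13.045; length term: −500/44 = −11.364
Tm = 81.5 + (-33.2) + 13.045 − 11.364 = 49.981 → 50.0°C

50.0°C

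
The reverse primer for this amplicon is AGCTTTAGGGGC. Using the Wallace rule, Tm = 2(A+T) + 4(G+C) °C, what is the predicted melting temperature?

A=2, T=3, C=2, G=5
So N_AT = 5 and N_GC = 7.
Tm = 2×5 + 4×7 = 38°C

38°C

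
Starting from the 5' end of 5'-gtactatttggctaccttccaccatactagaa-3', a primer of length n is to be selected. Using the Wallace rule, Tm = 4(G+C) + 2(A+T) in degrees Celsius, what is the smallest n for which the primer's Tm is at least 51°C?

First 18 bases: GTACTATTTGGCTACCTT → Tm = 50°C (< 51°C)
First 19 bases: GTACTATTTGGCTACCTTC → Tm = 54°C (≥ 51°C)
Since every base adds ≥2°C, Tm only increases with n, so the threshold is first crossed at n = 19.

n = 19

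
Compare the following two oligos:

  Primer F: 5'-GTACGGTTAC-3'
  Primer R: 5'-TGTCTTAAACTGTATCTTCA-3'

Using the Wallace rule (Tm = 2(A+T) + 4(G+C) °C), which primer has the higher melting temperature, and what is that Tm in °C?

Primer R, 52°C

Primer F: A+T=5, G+C=5 → Tm = 2(5)+4(5) = 30°C
Primer R: A+T=14, G+C=6 → Tm = 2(14)+4(6) = 52°C
30°C vs 52°C → primer R is higher.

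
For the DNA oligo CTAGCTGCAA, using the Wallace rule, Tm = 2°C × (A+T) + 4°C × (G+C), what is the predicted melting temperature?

30°C

Base counts: T=2, A=3, C=3, G=2
AT pairs contribute 5, GC pairs contribute 5.
Tm = 2×5 + 4×5 = 30°C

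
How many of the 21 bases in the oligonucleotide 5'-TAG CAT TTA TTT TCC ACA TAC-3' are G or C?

6

Scanning the sequence gives C=5, A=6, T=9, G=1.
Total G or C: 1 + 5 = 6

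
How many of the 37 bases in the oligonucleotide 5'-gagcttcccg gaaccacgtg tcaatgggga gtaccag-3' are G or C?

Scanning the sequence gives C=10, G=12, A=9, T=6.
G+C = 12 + 10 = 22

22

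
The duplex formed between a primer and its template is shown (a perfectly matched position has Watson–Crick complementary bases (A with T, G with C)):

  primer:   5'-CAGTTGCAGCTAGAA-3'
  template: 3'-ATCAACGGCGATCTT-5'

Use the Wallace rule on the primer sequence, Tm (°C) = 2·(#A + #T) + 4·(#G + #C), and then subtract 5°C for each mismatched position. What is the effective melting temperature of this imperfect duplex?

Primer base counts: A=5, T=3, G=4, C=3 → A+T=8, G+C=7
Perfect-match Tm = 2(8) + 4(7) = 16 + 28 = 44°C
Mismatches (positions where the bases are not complementary): 2 (at positions 1, 8)
Effective Tm = 44 − 2×5 = 44 − 10 = 34°C

34°C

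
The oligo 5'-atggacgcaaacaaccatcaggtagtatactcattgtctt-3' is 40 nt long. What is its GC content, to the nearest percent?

Scanning the sequence gives T=11, A=13, C=9, G=7.
G+C = 7 + 9 = 16 out of 40 bases
%GC = 16/40 × 100 = 40% ≈ 40%

40%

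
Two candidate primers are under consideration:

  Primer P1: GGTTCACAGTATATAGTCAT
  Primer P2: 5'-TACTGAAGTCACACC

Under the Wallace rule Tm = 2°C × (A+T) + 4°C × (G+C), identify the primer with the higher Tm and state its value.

Primer P1: A+T=13, G+C=7 → Tm = 2(13)+4(7) = 54°C
Primer P2: A+T=8, G+C=7 → Tm = 2(8)+4(7) = 44°C
54°C vs 44°C → primer P1 is higher.

Primer P1, 54°C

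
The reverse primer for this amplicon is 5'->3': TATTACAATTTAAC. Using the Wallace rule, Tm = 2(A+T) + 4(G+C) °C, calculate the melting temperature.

Scanning the sequence gives C=2, A=6, G=0, T=6.
A+T = 12, G+C = 2
Tm = 2(12) + 4(2) = 24 + 8 = 32°C

32°C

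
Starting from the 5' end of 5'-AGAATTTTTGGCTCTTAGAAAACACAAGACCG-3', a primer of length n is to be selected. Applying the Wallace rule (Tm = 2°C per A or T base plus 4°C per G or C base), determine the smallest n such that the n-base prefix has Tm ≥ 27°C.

n = 11

First 10 bases: AGAATTTTTG → Tm = 24°C (< 27°C)
First 11 bases: AGAATTTTTGG → Tm = 28°C (≥ 27°C)
Since every base adds ≥2°C, Tm only increases with n, so the threshold is first crossed at n = 11.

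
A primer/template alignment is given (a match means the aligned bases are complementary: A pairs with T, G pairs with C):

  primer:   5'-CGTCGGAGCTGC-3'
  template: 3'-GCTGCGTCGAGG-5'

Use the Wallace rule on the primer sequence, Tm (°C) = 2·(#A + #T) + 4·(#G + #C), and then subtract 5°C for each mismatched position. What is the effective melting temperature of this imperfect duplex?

Primer base counts: A=1, T=2, G=5, C=4 → A+T=3, G+C=9
Perfect-match Tm = 2(3) + 4(9) = 6 + 36 = 42°C
Mismatches (positions where the bases are not complementary): 3 (at positions 3, 6, 11)
Effective Tm = 42 − 3×5 = 42 − 15 = 27°C

27°C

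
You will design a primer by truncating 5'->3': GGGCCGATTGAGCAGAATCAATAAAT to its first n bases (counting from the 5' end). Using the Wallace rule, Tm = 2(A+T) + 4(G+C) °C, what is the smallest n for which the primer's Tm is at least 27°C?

n = 8

First 7 bases: GGGCCGA → Tm = 26°C (< 27°C)
First 8 bases: GGGCCGAT → Tm = 28°C (≥ 27°C)
Each additional base adds 2°C (A/T) or 4°C (G/C), so Tm is non-decreasing in n; n = 8 is the first length to reach 27°C.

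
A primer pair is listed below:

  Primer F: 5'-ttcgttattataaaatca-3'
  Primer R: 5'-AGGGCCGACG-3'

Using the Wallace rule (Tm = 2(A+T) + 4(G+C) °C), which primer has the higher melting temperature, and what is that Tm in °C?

Primer F, 42°C

Primer F: A+T=15, G+C=3 → Tm = 2(15)+4(3) = 42°C
Primer R: A+T=2, G+C=8 → Tm = 2(2)+4(8) = 36°C
42°C vs 36°C → primer F is higher.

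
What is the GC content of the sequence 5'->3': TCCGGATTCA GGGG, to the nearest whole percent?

Scanning the sequence gives A=2, C=3, G=6, T=3.
G+C = 6 + 3 = 9 out of 14 bases
%GC = 9/14 × 100 = 64.29% ≈ 64%

64%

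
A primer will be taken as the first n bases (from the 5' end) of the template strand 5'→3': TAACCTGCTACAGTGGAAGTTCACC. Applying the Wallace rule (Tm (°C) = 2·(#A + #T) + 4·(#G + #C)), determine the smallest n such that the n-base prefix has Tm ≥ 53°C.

n = 19

First 18 bases: TAACCTGCTACAGTGGAA → Tm = 52°C (< 53°C)
First 19 bases: TAACCTGCTACAGTGGAAG → Tm = 56°C (≥ 53°C)
Since every base adds ≥2°C, Tm only increases with n, so the threshold is first crossed at n = 19.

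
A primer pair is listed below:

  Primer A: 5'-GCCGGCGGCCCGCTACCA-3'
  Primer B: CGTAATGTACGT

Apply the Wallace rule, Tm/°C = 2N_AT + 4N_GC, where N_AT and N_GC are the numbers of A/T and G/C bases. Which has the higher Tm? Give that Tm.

Primer A, 66°C

Primer A: A+T=3, G+C=15 → Tm = 2(3)+4(15) = 66°C
Primer B: A+T=7, G+C=5 → Tm = 2(7)+4(5) = 34°C
66°C vs 34°C → primer A is higher.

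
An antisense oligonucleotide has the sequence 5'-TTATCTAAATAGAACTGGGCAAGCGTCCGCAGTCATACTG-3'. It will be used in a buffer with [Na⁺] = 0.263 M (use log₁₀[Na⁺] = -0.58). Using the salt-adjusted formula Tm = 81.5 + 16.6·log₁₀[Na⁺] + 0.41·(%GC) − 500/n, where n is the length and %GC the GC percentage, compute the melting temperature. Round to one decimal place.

77.8°C

Length n = 40. T=10, G=9, A=12, C=9
G+C = 18, so %GC = 18/40 × 100 = 45%
Salt term: 16.6 × (-0.58) = -9.628
GC term: 0.41 × 45 = 18.45; length term: −500/40 = −12.5
Tm = 81.5 + (-9.628) + 18.45 − 12.5 = 77.822 → 77.8°C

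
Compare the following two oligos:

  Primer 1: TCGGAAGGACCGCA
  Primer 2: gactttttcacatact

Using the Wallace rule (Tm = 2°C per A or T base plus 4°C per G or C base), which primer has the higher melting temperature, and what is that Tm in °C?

Primer 1, 46°C

Primer 1: A+T=5, G+C=9 → Tm = 2(5)+4(9) = 46°C
Primer 2: A+T=11, G+C=5 → Tm = 2(11)+4(5) = 42°C
46°C vs 42°C → primer 1 is higher.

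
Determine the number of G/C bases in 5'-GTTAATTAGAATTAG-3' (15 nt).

Base counts: C=0, A=6, T=6, G=3
Total G or C: 3 + 0 = 3

3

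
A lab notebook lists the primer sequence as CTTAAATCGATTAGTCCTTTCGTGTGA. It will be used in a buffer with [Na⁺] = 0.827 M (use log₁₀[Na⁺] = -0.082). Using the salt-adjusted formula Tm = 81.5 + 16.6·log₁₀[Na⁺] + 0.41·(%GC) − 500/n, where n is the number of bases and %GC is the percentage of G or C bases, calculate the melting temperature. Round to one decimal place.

Length n = 27. Counting bases: T=11, C=5, G=5, A=6
G+C = 10, so %GC = 10/27 × 100 = 37.037%
Salt term: 16.6 × (-0.082) = -1.361
GC term: 0.41 × 37.037 = 15.185; length term: −500/27 = −18.519
Tm = 81.5 + (-1.361) + 15.185 − 18.519 = 76.805 → 76.8°C

76.8°C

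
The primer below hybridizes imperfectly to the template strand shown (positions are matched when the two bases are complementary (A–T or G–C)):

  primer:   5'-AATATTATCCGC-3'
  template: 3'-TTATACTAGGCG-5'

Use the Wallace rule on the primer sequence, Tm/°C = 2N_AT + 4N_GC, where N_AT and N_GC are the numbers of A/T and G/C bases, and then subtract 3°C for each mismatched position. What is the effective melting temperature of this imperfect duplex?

29°C

Primer base counts: A=4, T=4, G=1, C=3 → A+T=8, G+C=4
Perfect-match Tm = 2(8) + 4(4) = 16 + 16 = 32°C
Mismatches (positions where the bases are not complementary): 1 (at position 6)
Effective Tm = 32 − 1×3 = 32 − 3 = 29°C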